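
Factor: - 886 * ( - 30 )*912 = 24240960 = 2^6 *3^2  *5^1*19^1 * 443^1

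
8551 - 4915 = 3636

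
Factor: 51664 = 2^4*3229^1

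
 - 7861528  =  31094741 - 38956269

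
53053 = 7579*7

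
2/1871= 2/1871 = 0.00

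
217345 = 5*43469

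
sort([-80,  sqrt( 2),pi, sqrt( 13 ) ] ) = [ - 80, sqrt( 2),pi, sqrt (13 )]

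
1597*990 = 1581030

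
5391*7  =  37737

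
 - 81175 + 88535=7360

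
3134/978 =1567/489 = 3.20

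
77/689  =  77/689= 0.11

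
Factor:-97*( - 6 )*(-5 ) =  - 2^1*3^1*5^1*  97^1 = - 2910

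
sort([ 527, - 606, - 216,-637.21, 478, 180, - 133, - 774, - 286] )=[ - 774, - 637.21, - 606,-286 , - 216, - 133,180 , 478,  527]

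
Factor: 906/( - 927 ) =-302/309=- 2^1 * 3^( - 1 ) * 103^( - 1)*151^1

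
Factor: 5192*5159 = 26785528 =2^3 * 7^1 * 11^2* 59^1*67^1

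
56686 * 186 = 10543596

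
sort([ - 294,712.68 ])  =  [ - 294,  712.68 ]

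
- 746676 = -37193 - 709483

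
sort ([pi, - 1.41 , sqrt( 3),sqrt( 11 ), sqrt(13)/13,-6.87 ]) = [ - 6.87,-1.41,  sqrt(13)/13, sqrt( 3),pi, sqrt ( 11)] 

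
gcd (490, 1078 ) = 98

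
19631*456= 8951736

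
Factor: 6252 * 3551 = 22200852 = 2^2*3^1 * 53^1*67^1*521^1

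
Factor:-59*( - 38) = 2242 = 2^1*19^1*59^1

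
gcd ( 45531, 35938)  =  1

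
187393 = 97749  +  89644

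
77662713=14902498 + 62760215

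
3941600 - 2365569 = 1576031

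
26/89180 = 1/3430 = 0.00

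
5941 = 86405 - 80464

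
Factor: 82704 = 2^4*3^1*1723^1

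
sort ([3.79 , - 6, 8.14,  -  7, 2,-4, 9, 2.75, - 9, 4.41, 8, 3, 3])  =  [ -9, - 7, - 6, - 4,2, 2.75,3,3, 3.79,4.41, 8, 8.14, 9] 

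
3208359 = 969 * 3311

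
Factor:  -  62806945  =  -5^1*37^1*257^1*1321^1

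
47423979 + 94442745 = 141866724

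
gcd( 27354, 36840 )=6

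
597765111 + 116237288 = 714002399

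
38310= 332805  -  294495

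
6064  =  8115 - 2051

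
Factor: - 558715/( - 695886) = 2^(-1)*3^(-1 )*5^1*131^1 * 853^1*115981^( - 1 )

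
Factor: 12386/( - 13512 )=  - 2^( - 2)*3^( - 1)*11^1  =  -11/12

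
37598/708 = 53 + 37/354 = 53.10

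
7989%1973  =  97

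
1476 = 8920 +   -  7444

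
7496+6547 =14043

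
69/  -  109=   -  1 + 40/109 = - 0.63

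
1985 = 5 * 397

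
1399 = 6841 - 5442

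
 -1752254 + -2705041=-4457295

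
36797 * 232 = 8536904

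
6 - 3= 3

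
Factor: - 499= - 499^1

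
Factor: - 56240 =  - 2^4*5^1*19^1*37^1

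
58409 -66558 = - 8149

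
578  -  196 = 382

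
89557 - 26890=62667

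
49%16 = 1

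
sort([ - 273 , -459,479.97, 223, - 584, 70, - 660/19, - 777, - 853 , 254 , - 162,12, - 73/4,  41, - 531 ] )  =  [ - 853, - 777, - 584, - 531, - 459, - 273, - 162, - 660/19, - 73/4,12 , 41,70, 223, 254,479.97 ] 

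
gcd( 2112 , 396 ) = 132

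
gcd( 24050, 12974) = 26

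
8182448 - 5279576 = 2902872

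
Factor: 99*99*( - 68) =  - 2^2*3^4*11^2*17^1 = -666468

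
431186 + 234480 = 665666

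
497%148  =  53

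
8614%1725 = 1714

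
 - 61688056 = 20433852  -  82121908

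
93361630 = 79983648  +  13377982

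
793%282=229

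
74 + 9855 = 9929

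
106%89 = 17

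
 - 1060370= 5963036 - 7023406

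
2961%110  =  101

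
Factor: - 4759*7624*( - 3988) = 144695072608  =  2^5*953^1*997^1 * 4759^1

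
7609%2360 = 529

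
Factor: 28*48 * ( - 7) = -9408 = -2^6 * 3^1 * 7^2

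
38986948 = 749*52052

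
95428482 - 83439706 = 11988776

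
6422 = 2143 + 4279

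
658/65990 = 329/32995 = 0.01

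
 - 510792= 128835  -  639627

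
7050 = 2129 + 4921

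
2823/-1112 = -3 + 513/1112=- 2.54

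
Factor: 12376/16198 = 68/89 = 2^2*17^1*89^( - 1) 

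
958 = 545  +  413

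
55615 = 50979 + 4636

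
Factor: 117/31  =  3^2 * 13^1*31^ (-1) 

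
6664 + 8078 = 14742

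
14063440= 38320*367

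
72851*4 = 291404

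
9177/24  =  382 + 3/8=382.38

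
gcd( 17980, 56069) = 1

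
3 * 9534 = 28602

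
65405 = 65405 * 1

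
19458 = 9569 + 9889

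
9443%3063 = 254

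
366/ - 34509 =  - 1 + 11381/11503   =  - 0.01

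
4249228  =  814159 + 3435069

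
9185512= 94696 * 97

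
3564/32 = 891/8 = 111.38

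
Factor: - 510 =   -  2^1*3^1*5^1*17^1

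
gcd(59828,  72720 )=4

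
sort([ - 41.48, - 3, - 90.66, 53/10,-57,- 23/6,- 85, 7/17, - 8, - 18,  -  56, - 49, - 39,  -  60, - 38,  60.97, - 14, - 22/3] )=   [ - 90.66, - 85, - 60, - 57 ,-56, -49, - 41.48, - 39,-38, - 18,-14, - 8, - 22/3 , - 23/6, - 3,7/17,  53/10 , 60.97]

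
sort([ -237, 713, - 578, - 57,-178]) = [ - 578, - 237 , - 178, - 57,713] 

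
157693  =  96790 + 60903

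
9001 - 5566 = 3435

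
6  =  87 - 81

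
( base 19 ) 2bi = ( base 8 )1665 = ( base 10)949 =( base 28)15P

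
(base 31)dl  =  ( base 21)k4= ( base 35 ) c4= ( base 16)1A8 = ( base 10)424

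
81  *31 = 2511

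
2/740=1/370 = 0.00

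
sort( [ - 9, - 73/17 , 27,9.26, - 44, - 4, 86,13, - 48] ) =[ - 48, - 44 ,- 9, - 73/17, - 4,9.26,  13, 27,86]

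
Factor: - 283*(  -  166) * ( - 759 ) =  - 2^1  *  3^1*11^1*23^1*83^1*283^1= -35656302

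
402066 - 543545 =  - 141479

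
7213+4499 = 11712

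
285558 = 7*40794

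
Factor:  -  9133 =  - 9133^1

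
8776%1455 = 46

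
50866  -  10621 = 40245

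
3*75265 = 225795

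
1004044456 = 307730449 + 696314007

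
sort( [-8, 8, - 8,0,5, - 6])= [ - 8, - 8,-6, 0 , 5,  8]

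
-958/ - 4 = 239 +1/2 = 239.50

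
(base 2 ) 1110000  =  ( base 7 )220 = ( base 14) 80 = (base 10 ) 112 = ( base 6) 304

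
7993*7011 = 56038923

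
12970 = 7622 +5348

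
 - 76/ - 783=76/783 = 0.10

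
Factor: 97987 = 97987^1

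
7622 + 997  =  8619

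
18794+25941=44735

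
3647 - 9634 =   -  5987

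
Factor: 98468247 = 3^1*32822749^1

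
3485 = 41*85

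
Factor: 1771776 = 2^8*3^2*769^1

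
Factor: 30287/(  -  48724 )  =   -2^( - 2) * 13^( - 1)*31^1*937^ (- 1 )*977^1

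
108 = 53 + 55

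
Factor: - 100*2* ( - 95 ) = 2^3*5^3*19^1 = 19000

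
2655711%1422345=1233366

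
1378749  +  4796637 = 6175386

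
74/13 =74/13 = 5.69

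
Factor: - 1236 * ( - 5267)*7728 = 2^6*3^2 * 7^1 *23^2*103^1*229^1 = 50309372736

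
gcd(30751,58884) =7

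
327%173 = 154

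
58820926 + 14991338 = 73812264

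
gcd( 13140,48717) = 9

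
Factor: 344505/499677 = 595/863 =5^1*7^1*17^1 *863^( - 1)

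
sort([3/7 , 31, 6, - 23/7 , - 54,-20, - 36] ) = [ - 54, - 36, - 20,- 23/7, 3/7,6,31]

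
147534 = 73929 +73605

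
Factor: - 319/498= -2^( -1 )*3^ ( - 1)*11^1*29^1*83^ ( - 1) 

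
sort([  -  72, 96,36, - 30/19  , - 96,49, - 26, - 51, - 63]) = [ - 96,-72,-63, - 51, - 26, - 30/19, 36, 49,96]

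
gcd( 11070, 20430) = 90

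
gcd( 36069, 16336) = 1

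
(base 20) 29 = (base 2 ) 110001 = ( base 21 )27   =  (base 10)49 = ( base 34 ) 1F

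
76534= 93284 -16750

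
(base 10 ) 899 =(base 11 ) 748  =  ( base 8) 1603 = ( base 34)QF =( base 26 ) 18F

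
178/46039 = 178/46039 = 0.00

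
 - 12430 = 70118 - 82548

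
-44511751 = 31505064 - 76016815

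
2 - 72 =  - 70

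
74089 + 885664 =959753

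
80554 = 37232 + 43322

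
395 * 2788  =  1101260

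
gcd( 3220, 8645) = 35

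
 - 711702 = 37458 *( - 19)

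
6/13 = 6/13 = 0.46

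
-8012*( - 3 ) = 24036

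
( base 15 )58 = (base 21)3K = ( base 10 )83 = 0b1010011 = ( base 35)2D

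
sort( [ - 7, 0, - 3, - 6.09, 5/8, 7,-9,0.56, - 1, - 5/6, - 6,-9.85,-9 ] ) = [ - 9.85, - 9  , - 9, - 7, - 6.09, - 6, - 3 , - 1, - 5/6,0,0.56,5/8,7 ] 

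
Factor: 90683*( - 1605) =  - 3^1*5^1 * 29^1*53^1*59^1*107^1 = -  145546215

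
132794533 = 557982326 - 425187793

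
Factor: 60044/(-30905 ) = -68/35 = - 2^2*5^ ( - 1)*7^(-1 )*17^1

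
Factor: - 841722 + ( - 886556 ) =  - 1728278 = - 2^1*19^1*45481^1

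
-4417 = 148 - 4565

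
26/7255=26/7255  =  0.00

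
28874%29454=28874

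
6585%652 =65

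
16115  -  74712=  - 58597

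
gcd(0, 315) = 315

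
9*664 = 5976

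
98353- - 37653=136006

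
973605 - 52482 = 921123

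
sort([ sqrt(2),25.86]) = [ sqrt( 2), 25.86]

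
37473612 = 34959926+2513686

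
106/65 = 1 + 41/65 = 1.63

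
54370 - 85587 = - 31217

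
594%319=275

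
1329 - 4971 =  - 3642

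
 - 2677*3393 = -9083061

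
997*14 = 13958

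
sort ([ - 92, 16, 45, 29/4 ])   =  [ - 92,29/4, 16, 45]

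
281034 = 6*46839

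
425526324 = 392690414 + 32835910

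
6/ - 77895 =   -  2/25965 = - 0.00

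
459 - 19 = 440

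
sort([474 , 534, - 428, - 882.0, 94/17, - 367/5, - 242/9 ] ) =[ - 882.0,-428, - 367/5, - 242/9,94/17,474, 534 ] 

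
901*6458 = 5818658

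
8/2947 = 8/2947 = 0.00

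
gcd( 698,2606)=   2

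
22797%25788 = 22797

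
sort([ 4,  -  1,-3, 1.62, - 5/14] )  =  [ - 3, - 1,- 5/14,1.62, 4 ] 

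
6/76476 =1/12746 = 0.00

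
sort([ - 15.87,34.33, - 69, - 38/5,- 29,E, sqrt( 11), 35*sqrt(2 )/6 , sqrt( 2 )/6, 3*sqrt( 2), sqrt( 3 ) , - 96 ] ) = [ - 96, - 69, - 29,-15.87,  -  38/5,sqrt(2 )/6,sqrt(3),E, sqrt(11 ), 3*sqrt(2),35*sqrt( 2 ) /6,  34.33]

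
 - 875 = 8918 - 9793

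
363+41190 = 41553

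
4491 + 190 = 4681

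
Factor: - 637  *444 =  - 282828 = - 2^2*3^1*7^2*13^1*37^1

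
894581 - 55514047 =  - 54619466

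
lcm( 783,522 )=1566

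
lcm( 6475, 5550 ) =38850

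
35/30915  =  7/6183 = 0.00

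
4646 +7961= 12607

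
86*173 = 14878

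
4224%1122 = 858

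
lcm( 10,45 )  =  90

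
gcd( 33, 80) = 1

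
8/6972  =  2/1743= 0.00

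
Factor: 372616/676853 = 2^3*47^1*683^(-1) = 376/683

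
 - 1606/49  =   - 33  +  11/49 = -32.78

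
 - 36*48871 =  - 1759356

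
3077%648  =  485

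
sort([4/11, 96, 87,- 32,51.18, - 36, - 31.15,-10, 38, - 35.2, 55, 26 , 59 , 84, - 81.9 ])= [-81.9 , - 36, - 35.2, -32, - 31.15, -10, 4/11, 26 , 38  ,  51.18, 55,59, 84, 87,96 ] 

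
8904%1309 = 1050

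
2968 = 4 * 742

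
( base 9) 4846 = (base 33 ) 3A9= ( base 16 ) E16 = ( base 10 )3606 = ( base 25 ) 5j6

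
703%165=43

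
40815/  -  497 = - 40815/497 =- 82.12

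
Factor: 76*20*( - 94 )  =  -142880 =-2^5*5^1*19^1*47^1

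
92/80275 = 92/80275   =  0.00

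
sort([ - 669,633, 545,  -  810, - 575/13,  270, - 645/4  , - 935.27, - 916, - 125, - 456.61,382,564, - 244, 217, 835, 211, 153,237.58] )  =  [ - 935.27, - 916,  -  810,-669, - 456.61,- 244, -645/4, - 125, - 575/13, 153,211,217 , 237.58,270,382,545,564, 633,835]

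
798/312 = 2+29/52 = 2.56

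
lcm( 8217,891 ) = 73953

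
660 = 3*220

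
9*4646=41814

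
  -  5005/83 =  - 61+ 58/83  =  -60.30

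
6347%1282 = 1219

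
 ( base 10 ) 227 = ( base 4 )3203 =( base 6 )1015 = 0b11100011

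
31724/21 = 4532/3 = 1510.67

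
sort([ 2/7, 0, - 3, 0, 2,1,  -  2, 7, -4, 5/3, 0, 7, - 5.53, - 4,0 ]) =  [ - 5.53, - 4, - 4, - 3, - 2, 0,0, 0,  0,  2/7, 1,5/3, 2,7,  7 ] 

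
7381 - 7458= - 77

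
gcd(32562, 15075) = 603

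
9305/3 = 9305/3 = 3101.67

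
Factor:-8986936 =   -  2^3*7^1*160481^1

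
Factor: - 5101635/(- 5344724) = 2^( - 2 ) * 3^1*5^1*37^( - 1) * 67^( - 1)  *631^1  =  9465/9916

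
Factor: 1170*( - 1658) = -1939860 = -2^2 * 3^2*5^1*13^1*829^1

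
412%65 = 22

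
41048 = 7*5864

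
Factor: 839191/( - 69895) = - 5^(  -  1)*7^( - 1)*109^1*1997^( - 1 )*7699^1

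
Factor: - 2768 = -2^4*173^1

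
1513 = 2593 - 1080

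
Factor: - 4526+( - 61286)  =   - 2^2 *16453^1 = - 65812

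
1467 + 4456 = 5923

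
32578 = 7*4654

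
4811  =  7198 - 2387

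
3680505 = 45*81789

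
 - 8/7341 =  - 8/7341 = -  0.00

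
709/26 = 709/26 = 27.27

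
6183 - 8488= - 2305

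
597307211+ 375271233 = 972578444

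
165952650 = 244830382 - 78877732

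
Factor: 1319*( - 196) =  - 2^2 * 7^2*1319^1 = - 258524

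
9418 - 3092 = 6326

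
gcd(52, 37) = 1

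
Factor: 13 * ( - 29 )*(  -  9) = 3^2*13^1*29^1  =  3393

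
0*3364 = 0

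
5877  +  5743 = 11620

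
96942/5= 19388 +2/5 = 19388.40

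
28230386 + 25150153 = 53380539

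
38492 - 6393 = 32099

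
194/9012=97/4506 = 0.02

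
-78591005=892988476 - 971579481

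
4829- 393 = 4436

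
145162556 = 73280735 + 71881821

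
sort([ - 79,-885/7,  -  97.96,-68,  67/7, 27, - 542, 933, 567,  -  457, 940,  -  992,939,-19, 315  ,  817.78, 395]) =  [ - 992,-542, - 457,-885/7,-97.96, - 79, - 68,  -  19 , 67/7 , 27, 315, 395, 567,817.78, 933, 939, 940]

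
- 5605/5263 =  - 2 + 259/277 = - 1.06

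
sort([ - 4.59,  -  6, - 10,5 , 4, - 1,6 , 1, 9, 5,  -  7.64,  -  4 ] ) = [ - 10 , -7.64,-6, - 4.59 , - 4, - 1,  1, 4, 5 , 5 , 6 , 9 ]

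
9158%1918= 1486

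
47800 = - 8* ( -5975)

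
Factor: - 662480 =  - 2^4*5^1*7^2*13^2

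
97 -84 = 13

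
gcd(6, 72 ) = 6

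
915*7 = 6405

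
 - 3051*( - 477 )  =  1455327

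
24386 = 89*274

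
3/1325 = 3/1325 = 0.00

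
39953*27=1078731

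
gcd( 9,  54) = 9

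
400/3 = 400/3 = 133.33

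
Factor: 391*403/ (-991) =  - 157573/991 = - 13^1*17^1*23^1*31^1*991^( - 1 ) 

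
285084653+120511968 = 405596621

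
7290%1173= 252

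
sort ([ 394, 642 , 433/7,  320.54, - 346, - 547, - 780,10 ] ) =[ - 780  , - 547, -346, 10, 433/7,320.54, 394,642]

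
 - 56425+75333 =18908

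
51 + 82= 133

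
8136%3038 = 2060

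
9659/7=1379+6/7 = 1379.86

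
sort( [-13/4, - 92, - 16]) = [ - 92 ,- 16,-13/4] 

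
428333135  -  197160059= 231173076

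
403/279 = 13/9 =1.44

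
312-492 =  - 180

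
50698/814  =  25349/407  =  62.28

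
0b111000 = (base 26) 24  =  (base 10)56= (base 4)320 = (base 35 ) 1L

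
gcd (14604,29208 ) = 14604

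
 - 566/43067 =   -  566/43067 = - 0.01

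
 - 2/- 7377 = 2/7377 = 0.00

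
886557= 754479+132078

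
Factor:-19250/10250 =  - 7^1*11^1*41^( - 1) =- 77/41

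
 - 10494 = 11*( - 954) 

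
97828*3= 293484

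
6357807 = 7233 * 879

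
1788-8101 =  - 6313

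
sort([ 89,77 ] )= [ 77,89]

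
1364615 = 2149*635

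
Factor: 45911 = 31^1*1481^1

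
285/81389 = 285/81389 = 0.00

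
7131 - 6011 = 1120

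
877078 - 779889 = 97189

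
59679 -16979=42700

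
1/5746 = 1/5746 = 0.00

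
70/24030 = 7/2403 = 0.00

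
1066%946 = 120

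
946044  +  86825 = 1032869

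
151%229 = 151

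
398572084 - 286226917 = 112345167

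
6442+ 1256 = 7698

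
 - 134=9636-9770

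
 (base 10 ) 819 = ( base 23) 1ce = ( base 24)1A3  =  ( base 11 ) 685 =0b1100110011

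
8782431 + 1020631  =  9803062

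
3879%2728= 1151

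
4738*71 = 336398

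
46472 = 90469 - 43997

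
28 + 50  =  78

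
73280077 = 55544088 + 17735989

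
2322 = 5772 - 3450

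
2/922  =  1/461 = 0.00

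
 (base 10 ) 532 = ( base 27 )JJ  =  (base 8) 1024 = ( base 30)HM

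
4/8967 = 4/8967= 0.00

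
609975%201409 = 5748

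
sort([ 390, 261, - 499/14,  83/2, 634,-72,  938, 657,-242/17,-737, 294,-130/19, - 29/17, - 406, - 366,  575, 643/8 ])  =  [ - 737, - 406, - 366,-72, - 499/14, - 242/17 , - 130/19 ,  -  29/17,83/2,643/8,261 , 294, 390, 575, 634,657,938 ]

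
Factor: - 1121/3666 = - 2^ ( - 1 ) * 3^( - 1)*13^ ( - 1 ) * 19^1*47^( - 1)*59^1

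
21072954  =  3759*5606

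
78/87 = 26/29 =0.90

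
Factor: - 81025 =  - 5^2*7^1 * 463^1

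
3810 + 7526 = 11336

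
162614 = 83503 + 79111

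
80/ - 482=  -  40/241 = - 0.17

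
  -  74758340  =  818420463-893178803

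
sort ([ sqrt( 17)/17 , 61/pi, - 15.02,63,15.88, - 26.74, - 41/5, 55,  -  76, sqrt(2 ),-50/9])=[ -76, - 26.74, - 15.02, - 41/5, - 50/9,sqrt(17) /17 , sqrt( 2),15.88 , 61/pi,55, 63]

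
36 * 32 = 1152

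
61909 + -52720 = 9189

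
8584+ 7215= 15799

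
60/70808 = 15/17702=0.00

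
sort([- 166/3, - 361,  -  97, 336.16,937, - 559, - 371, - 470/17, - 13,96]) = [  -  559,-371, - 361 , - 97 , - 166/3, - 470/17  , - 13,96,336.16,937]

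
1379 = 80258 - 78879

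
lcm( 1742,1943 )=50518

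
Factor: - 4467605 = - 5^1 *893521^1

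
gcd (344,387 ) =43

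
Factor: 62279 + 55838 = 118117 = 29^1 *4073^1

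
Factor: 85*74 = 6290 = 2^1* 5^1*17^1*37^1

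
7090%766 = 196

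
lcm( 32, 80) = 160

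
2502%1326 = 1176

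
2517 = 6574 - 4057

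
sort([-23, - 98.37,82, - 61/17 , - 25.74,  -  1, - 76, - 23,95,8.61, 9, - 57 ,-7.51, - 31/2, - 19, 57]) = [ - 98.37, - 76, - 57, - 25.74,-23 , -23, - 19,-31/2, - 7.51,  -  61/17, - 1, 8.61,9, 57 , 82,95 ] 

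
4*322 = 1288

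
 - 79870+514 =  - 79356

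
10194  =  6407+3787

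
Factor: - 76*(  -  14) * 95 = 2^3*5^1*7^1*19^2 =101080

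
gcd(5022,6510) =186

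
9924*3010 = 29871240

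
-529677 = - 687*771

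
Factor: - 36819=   -  3^2*4091^1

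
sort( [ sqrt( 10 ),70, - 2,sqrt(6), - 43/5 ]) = [-43/5, - 2, sqrt( 6),  sqrt ( 10), 70]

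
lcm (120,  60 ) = 120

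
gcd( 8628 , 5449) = 1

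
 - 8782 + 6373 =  - 2409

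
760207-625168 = 135039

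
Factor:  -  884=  - 2^2*13^1 * 17^1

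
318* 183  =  58194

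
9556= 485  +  9071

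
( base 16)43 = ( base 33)21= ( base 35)1W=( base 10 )67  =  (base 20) 37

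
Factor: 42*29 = 2^1 * 3^1 *7^1*29^1 = 1218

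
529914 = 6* 88319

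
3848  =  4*962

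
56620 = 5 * 11324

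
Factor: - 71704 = - 2^3* 8963^1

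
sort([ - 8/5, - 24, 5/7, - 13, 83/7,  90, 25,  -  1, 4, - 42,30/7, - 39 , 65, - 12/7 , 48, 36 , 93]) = [-42, - 39, - 24, - 13,-12/7, - 8/5,- 1,5/7,4,30/7, 83/7, 25, 36 , 48, 65,90 , 93] 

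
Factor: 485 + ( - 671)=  - 2^1*3^1*31^1 =- 186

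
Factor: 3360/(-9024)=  - 2^( - 1)*5^1  *7^1*47^ ( - 1) = -35/94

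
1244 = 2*622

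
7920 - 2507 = 5413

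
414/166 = 207/83 =2.49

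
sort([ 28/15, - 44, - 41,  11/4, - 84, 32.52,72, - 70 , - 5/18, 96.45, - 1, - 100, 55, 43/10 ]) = [ - 100, - 84, - 70, - 44 , - 41,-1, - 5/18,28/15, 11/4, 43/10, 32.52 , 55,72 , 96.45] 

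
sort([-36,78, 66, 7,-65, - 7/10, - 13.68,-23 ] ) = [-65,-36, - 23, - 13.68 ,-7/10, 7 , 66,78 ] 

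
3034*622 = 1887148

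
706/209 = 706/209 = 3.38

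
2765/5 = 553 =553.00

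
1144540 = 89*12860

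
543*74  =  40182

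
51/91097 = 51/91097 = 0.00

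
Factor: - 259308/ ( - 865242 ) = 98/327 = 2^1*3^(-1)*7^2*109^(  -  1)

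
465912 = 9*51768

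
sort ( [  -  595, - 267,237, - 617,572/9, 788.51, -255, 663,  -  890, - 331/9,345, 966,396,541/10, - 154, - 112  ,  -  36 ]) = [ - 890,  -  617, - 595, - 267,-255, - 154,-112,  -  331/9,  -  36,541/10, 572/9 , 237,345,396,663,788.51,966] 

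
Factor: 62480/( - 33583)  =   - 80/43 = - 2^4*5^1*43^( - 1) 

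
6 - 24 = -18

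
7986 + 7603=15589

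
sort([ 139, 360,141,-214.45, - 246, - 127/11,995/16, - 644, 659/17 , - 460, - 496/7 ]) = [ - 644, - 460,-246 , - 214.45 ,  -  496/7, - 127/11 , 659/17, 995/16,139, 141 , 360] 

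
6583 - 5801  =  782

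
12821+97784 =110605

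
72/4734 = 4/263 = 0.02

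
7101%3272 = 557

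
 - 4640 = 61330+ - 65970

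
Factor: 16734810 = 2^1*3^1*5^1*503^1*1109^1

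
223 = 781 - 558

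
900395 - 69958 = 830437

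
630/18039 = 30/859 = 0.03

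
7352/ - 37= - 199 + 11/37=- 198.70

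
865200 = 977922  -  112722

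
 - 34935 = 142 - 35077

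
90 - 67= 23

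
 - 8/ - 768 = 1/96 = 0.01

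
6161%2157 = 1847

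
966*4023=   3886218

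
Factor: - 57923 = -57923^1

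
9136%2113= 684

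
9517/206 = 46 + 41/206 =46.20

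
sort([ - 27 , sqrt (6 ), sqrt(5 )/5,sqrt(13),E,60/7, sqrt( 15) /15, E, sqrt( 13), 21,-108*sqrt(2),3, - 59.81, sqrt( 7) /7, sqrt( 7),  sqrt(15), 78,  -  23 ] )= [ - 108*sqrt ( 2), - 59.81,  -  27, - 23,sqrt(15) /15, sqrt( 7 )/7 , sqrt ( 5)/5 , sqrt ( 6 ), sqrt(7),E,E , 3,  sqrt ( 13 ) , sqrt(13 ), sqrt(15 ),60/7,21, 78]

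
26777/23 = 1164 + 5/23= 1164.22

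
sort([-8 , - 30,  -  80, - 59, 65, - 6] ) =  [ - 80, - 59, - 30,- 8,  -  6, 65]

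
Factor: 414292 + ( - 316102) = 2^1 * 3^2*5^1*1091^1 = 98190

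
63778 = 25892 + 37886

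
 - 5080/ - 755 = 1016/151 = 6.73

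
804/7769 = 804/7769=0.10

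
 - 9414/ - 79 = 9414/79 = 119.16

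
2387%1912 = 475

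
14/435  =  14/435 = 0.03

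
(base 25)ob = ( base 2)1001100011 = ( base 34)HX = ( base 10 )611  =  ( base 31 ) jm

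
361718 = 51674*7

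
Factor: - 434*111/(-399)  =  2294/19 = 2^1 * 19^ ( - 1 ) *31^1*37^1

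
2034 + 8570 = 10604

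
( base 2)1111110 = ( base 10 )126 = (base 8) 176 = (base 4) 1332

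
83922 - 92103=  -  8181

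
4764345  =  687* 6935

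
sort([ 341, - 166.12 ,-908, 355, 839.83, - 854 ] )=[- 908, - 854, - 166.12, 341 , 355,839.83]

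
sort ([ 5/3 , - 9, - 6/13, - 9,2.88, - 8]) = [ - 9,-9,- 8,- 6/13,5/3,2.88] 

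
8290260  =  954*8690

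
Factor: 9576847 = 7^1 * 1368121^1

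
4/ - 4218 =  - 2/2109 = - 0.00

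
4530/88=2265/44 = 51.48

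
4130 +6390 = 10520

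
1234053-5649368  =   - 4415315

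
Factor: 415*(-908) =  - 376820 = - 2^2*5^1 * 83^1*227^1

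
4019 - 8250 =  - 4231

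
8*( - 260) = -2080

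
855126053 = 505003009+350123044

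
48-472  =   - 424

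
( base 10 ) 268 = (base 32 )8c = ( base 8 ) 414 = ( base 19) e2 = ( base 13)178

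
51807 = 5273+46534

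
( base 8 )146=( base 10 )102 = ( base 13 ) 7b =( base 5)402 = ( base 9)123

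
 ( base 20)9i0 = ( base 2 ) 111101111000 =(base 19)AI8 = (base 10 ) 3960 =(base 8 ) 7570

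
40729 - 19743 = 20986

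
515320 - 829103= - 313783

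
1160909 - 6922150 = -5761241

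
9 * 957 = 8613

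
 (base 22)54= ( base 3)11020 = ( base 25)4e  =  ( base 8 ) 162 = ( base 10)114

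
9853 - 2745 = 7108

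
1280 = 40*32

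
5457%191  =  109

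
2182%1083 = 16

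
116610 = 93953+22657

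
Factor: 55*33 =3^1*5^1 *11^2 = 1815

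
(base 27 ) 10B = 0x2e4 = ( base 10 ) 740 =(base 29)PF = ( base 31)nr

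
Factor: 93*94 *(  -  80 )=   -  2^5*3^1*5^1*31^1 * 47^1 = - 699360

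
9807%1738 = 1117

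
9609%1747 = 874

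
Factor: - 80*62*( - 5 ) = 2^5* 5^2*31^1 = 24800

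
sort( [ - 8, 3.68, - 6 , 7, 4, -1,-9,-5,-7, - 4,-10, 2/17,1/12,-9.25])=[  -  10 ,-9.25,-9, - 8, - 7, - 6,-5, - 4, - 1,1/12,2/17, 3.68, 4, 7]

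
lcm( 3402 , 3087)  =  166698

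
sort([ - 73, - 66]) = [  -  73, - 66] 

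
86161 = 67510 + 18651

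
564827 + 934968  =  1499795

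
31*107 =3317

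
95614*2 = 191228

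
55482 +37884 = 93366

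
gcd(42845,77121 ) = 8569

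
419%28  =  27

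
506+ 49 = 555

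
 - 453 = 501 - 954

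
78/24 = 3+ 1/4  =  3.25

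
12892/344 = 3223/86= 37.48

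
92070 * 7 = 644490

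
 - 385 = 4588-4973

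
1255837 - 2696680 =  - 1440843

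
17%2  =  1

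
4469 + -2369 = 2100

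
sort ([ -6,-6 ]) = [- 6, - 6]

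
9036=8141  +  895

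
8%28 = 8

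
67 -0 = 67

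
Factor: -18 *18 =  - 2^2*3^4 =- 324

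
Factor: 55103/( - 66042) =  - 2^ ( - 1)*3^ ( - 3)* 1223^( - 1)*55103^1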